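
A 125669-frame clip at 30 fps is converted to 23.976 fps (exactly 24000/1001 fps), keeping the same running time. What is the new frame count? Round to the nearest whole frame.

Frames at target rate = 125669 × (24000/1001) / (30) = 100535200/1001 ≈ 100434.765.
Nearest whole frame: 100435.

100435 frames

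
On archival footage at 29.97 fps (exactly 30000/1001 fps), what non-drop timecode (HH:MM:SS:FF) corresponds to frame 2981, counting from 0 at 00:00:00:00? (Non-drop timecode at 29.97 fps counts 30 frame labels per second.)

00:01:39:11

2981 ÷ 30 = 99 full seconds, remainder 11 frames.
99 s = 0 h 1 min 39 s.
Timecode: 00:01:39:11.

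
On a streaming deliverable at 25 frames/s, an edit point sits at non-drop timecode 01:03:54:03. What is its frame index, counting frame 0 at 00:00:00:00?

95853

Total seconds to the label: (1 × 3600 + 3 × 60 + 54) = 3834.
Frame index = 3834 × 25 + 3 = 95853.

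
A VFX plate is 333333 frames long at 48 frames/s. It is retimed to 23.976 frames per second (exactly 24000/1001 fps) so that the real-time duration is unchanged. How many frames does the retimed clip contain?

166500 frames

Target frames = source frames × (target rate / source rate) = 333333 × (24000/1001)/(48) = 333333 × 500/1001 = 166500.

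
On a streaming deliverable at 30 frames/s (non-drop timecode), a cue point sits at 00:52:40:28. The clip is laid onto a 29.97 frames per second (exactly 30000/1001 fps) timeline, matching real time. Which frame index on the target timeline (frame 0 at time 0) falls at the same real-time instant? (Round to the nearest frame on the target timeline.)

Source frame index: (0×3600 + 52×60 + 40) × 30 + 28 = 94828.
Real time: 94828 / (30) = 47414/15 s.
Target frame: (47414/15) × (30000/1001) = 94828000/1001 ≈ 94733.267 → 94733.

frame 94733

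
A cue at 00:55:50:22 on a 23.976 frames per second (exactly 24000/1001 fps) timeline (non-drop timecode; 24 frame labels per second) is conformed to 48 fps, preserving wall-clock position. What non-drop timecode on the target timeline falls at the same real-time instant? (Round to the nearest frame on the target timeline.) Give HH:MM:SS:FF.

00:55:54:13

Source frame index: (0×3600 + 55×60 + 50) × 24 + 22 = 80422.
Real time: 80422 / (24000/1001) = 40251211/12000 s.
Target frame: (40251211/12000) × (48) = 40251211/250 ≈ 161004.844 → 161005.
At 48 labels/s: frame 161005 → 00:55:54:13.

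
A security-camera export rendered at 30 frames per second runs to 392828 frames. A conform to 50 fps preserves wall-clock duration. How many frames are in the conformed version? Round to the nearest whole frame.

Frames at target rate = 392828 × (50) / (30) = 1964140/3 ≈ 654713.333.
Nearest whole frame: 654713.

654713 frames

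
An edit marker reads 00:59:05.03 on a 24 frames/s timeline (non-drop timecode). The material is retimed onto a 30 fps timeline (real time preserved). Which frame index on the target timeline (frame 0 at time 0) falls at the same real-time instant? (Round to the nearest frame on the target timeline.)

Source frame index: (0×3600 + 59×60 + 5) × 24 + 3 = 85083.
Real time: 85083 / (24) = 28361/8 s.
Target frame: (28361/8) × (30) = 425415/4 ≈ 106353.750 → 106354.

frame 106354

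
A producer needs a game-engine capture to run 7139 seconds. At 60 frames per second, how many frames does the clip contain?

Frames = 7139 × 60 = 428340.

428340 frames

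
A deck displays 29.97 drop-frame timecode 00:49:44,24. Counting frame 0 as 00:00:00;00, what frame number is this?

Complete 10-minute blocks: 4, each 17982 frames → 71928.
Remaining 9 whole minutes in the current block: 1800 + 8 × 1798 = 16184 frames.
Within the current minute: 44 × 30 + 24 − 2 = 1342 (labels ;00/;01 skipped at this minute). Total = 71928 + 16184 + 1342 = 89454.

89454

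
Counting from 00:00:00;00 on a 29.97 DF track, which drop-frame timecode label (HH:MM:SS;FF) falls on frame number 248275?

02:18:04;05

Ten DF minutes hold 17982 frames, so frame 248275 lies in block 13 (frames 233766–251747) with 14509 frames into that block.
The block's first minute is 1800 frames and the rest 1798 each; 14509 frames reaches minute 8, so 13 × 18 + 8 × 2 = 250 labels have been skipped so far.
Adding those back, label number 248275 + 250 = 248525 at 30 labels/s is 8284 s + 5 f = 2 h 18 min 4 s frame 5, i.e. 02:18:04;05.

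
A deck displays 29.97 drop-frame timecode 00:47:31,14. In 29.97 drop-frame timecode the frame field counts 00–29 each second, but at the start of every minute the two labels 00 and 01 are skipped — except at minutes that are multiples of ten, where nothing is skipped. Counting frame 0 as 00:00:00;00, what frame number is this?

85458

As if non-drop at 30 labels/s: (0 × 3600 + 47 × 60 + 31) × 30 + 14 = 85544.
Minute boundaries passed: 47; those not divisible by 10: 47 − 4 = 43; dropped labels = 2 × 43 = 86.
Actual frame index = 85544 − 86 = 85458.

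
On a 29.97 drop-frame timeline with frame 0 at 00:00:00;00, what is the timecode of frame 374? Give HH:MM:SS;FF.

00:00:12;14

Each 10-minute DF block holds 10 × 60 × 30 − 9 × 2 = 17982 frames. 374 ÷ 17982 → 0 full blocks, remainder 374.
Within the partial block the first minute is 1800 frames and each further minute 1798, so 0 further minute boundaries passed. Total skipped labels = 18 × 0 + 2 × 0 = 0.
Non-drop label index = 374 + 0 = 374; at 30 labels/s that is 00:00:12:14, i.e. DF 00:00:12;14.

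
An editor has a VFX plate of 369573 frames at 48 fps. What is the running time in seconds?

7699.4375 seconds

Running time = 369573 / (48) = 7699.4375 s.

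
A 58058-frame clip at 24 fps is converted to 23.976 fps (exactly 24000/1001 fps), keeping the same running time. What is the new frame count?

58000 frames

Target frames = source frames × (target rate / source rate) = 58058 × (24000/1001)/(24) = 58058 × 1000/1001 = 58000.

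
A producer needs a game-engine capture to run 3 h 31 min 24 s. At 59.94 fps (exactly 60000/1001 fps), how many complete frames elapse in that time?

760279 frames

3 h 31 min 24 s = 12684 s.
Frames = 12684 × 60000/1001 = 108720000/143 ≈ 760279.7203.
Complete frames: 760279.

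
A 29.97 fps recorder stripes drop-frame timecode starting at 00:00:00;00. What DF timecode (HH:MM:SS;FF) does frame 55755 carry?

Ten DF minutes hold 17982 frames, so frame 55755 lies in block 3 (frames 53946–71927) with 1809 frames into that block.
The block's first minute is 1800 frames and the rest 1798 each; 1809 frames reaches minute 1, so 3 × 18 + 1 × 2 = 56 labels have been skipped so far.
Adding those back, label number 55755 + 56 = 55811 at 30 labels/s is 1860 s + 11 f = 0 h 31 min 0 s frame 11, i.e. 00:31:00;11.

00:31:00;11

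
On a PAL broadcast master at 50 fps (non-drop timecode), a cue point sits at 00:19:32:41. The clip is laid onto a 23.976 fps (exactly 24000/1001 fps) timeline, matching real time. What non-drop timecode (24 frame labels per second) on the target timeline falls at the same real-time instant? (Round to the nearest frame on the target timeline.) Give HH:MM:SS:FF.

00:19:31:16

Source frame index: (0×3600 + 19×60 + 32) × 50 + 41 = 58641.
Real time: 58641 / (50) = 58641/50 s.
Target frame: (58641/50) × (24000/1001) = 2558880/91 ≈ 28119.560 → 28120.
At 24 labels/s: frame 28120 → 00:19:31:16.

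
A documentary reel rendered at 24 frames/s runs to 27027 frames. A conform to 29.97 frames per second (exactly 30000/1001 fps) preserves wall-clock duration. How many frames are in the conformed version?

33750 frames

Target frames = source frames × (target rate / source rate) = 27027 × (30000/1001)/(24) = 27027 × 1250/1001 = 33750.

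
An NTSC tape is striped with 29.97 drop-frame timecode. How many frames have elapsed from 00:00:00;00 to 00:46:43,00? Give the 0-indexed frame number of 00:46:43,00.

Complete 10-minute blocks: 4, each 17982 frames → 71928.
Remaining 6 whole minutes in the current block: 1800 + 5 × 1798 = 10790 frames.
Within the current minute: 43 × 30 + 0 − 2 = 1288 (labels ;00/;01 skipped at this minute). Total = 71928 + 10790 + 1288 = 84006.

84006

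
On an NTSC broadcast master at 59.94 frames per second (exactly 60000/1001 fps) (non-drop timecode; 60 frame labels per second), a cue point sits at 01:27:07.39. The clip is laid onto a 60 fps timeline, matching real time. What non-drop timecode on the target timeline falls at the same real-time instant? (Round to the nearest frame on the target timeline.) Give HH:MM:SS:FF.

Source frame index: (1×3600 + 27×60 + 7) × 60 + 39 = 313659.
Real time: 313659 / (60000/1001) = 104657553/20000 s.
Target frame: (104657553/20000) × (60) = 313972659/1000 ≈ 313972.659 → 313973.
At 60 labels/s: frame 313973 → 01:27:12:53.

01:27:12:53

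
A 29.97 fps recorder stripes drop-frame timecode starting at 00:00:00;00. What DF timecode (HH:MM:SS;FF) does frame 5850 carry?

Each 10-minute DF block holds 10 × 60 × 30 − 9 × 2 = 17982 frames. 5850 ÷ 17982 → 0 full blocks, remainder 5850.
Within the partial block the first minute is 1800 frames and each further minute 1798, so 3 further minute boundaries passed. Total skipped labels = 18 × 0 + 2 × 3 = 6.
Non-drop label index = 5850 + 6 = 5856; at 30 labels/s that is 00:03:15:06, i.e. DF 00:03:15;06.

00:03:15;06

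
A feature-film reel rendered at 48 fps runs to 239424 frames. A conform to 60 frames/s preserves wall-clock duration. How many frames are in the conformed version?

299280 frames

Target frames = source frames × (target rate / source rate) = 239424 × (60)/(48) = 239424 × 5/4 = 299280.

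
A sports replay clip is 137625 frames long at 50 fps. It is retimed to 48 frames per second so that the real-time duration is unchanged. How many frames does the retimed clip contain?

132120 frames

Target frames = source frames × (target rate / source rate) = 137625 × (48)/(50) = 137625 × 24/25 = 132120.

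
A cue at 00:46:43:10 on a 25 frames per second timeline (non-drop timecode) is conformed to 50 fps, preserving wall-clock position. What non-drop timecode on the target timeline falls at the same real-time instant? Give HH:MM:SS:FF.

Source frame index: (0×3600 + 46×60 + 43) × 25 + 10 = 70085.
Real time: 70085 / (25) = 14017/5 s.
Target frame: (14017/5) × (50) = 140170.
At 50 labels/s: frame 140170 → 00:46:43:20.

00:46:43:20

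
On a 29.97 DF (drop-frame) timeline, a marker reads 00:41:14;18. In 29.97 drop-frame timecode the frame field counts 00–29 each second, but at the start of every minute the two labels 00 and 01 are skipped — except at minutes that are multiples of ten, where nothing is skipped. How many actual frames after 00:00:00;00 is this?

74164

As if non-drop at 30 labels/s: (0 × 3600 + 41 × 60 + 14) × 30 + 18 = 74238.
Minute boundaries passed: 41; those not divisible by 10: 41 − 4 = 37; dropped labels = 2 × 37 = 74.
Actual frame index = 74238 − 74 = 74164.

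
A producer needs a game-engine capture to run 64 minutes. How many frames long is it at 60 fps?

64 min = 3840 s.
Frames = 3840 × 60 = 230400.

230400 frames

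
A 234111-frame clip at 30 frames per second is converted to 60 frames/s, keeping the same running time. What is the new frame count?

Target frames = source frames × (target rate / source rate) = 234111 × (60)/(30) = 234111 × 2 = 468222.

468222 frames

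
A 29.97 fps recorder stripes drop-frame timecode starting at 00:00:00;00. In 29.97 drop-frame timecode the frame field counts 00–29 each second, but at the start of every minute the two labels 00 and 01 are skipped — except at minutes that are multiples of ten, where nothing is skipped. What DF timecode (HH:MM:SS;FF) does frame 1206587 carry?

Each 10-minute DF block holds 10 × 60 × 30 − 9 × 2 = 17982 frames. 1206587 ÷ 17982 → 67 full blocks, remainder 1793.
Within the partial block the first minute is 1800 frames and each further minute 1798, so 0 further minute boundaries passed. Total skipped labels = 18 × 67 + 2 × 0 = 1206.
Non-drop label index = 1206587 + 1206 = 1207793; at 30 labels/s that is 11:10:59:23, i.e. DF 11:10:59;23.

11:10:59;23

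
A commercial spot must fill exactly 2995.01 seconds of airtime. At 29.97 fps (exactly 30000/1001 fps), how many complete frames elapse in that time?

Frames = 2995.01 × 30000/1001 = 89850300/1001 ≈ 89760.5395.
Complete frames: 89760.

89760 frames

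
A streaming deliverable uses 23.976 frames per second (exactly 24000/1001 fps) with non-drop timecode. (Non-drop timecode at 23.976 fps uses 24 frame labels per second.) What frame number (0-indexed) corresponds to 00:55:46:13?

Total seconds to the label: (0 × 3600 + 55 × 60 + 46) = 3346.
Frame index = 3346 × 24 + 13 = 80317.

frame 80317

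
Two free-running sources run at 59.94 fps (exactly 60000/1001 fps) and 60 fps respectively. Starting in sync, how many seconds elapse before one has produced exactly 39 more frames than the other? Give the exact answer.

650.65 seconds

The gap grows by |60 − 60000/1001| = 60/1001 frames per second.
Time for a 39-frame gap: 39 ÷ (60/1001) = 650.65 s.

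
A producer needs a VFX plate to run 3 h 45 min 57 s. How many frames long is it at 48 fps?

650736 frames

3 h 45 min 57 s = 13557 s.
Frames = 13557 × 48 = 650736.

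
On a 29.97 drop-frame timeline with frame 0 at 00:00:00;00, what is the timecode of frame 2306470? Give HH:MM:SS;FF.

21:22:39;08

Ten DF minutes hold 17982 frames, so frame 2306470 lies in block 128 (frames 2301696–2319677) with 4774 frames into that block.
The block's first minute is 1800 frames and the rest 1798 each; 4774 frames reaches minute 2, so 128 × 18 + 2 × 2 = 2308 labels have been skipped so far.
Adding those back, label number 2306470 + 2308 = 2308778 at 30 labels/s is 76959 s + 8 f = 21 h 22 min 39 s frame 8, i.e. 21:22:39;08.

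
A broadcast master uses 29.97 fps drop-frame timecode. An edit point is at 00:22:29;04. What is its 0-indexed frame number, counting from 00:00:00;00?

Complete 10-minute blocks: 2, each 17982 frames → 35964.
Remaining 2 whole minutes in the current block: 1800 + 1 × 1798 = 3598 frames.
Within the current minute: 29 × 30 + 4 − 2 = 872 (labels ;00/;01 skipped at this minute). Total = 35964 + 3598 + 872 = 40434.

40434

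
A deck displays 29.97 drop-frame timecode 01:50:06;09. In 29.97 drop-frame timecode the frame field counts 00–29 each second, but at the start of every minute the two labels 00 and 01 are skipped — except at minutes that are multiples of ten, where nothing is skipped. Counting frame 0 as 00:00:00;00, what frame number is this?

As if non-drop at 30 labels/s: (1 × 3600 + 50 × 60 + 6) × 30 + 9 = 198189.
Minute boundaries passed: 110; those not divisible by 10: 110 − 11 = 99; dropped labels = 2 × 99 = 198.
Actual frame index = 198189 − 198 = 197991.

197991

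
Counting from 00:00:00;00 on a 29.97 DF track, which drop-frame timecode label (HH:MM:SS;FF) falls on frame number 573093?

05:18:42;07

Ten DF minutes hold 17982 frames, so frame 573093 lies in block 31 (frames 557442–575423) with 15651 frames into that block.
The block's first minute is 1800 frames and the rest 1798 each; 15651 frames reaches minute 8, so 31 × 18 + 8 × 2 = 574 labels have been skipped so far.
Adding those back, label number 573093 + 574 = 573667 at 30 labels/s is 19122 s + 7 f = 5 h 18 min 42 s frame 7, i.e. 05:18:42;07.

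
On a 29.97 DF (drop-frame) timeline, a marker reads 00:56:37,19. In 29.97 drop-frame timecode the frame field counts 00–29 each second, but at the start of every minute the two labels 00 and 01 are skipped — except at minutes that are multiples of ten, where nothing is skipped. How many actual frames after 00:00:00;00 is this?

101827

As if non-drop at 30 labels/s: (0 × 3600 + 56 × 60 + 37) × 30 + 19 = 101929.
Minute boundaries passed: 56; those not divisible by 10: 56 − 5 = 51; dropped labels = 2 × 51 = 102.
Actual frame index = 101929 − 102 = 101827.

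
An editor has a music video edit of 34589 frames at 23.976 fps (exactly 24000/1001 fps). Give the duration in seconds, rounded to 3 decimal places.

1442.650 seconds

Running time = 34589 × 1001/24000 = 34623589/24000 s ≈ 1442.650 s.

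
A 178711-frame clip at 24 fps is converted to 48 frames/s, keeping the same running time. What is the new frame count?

357422 frames

Target frames = source frames × (target rate / source rate) = 178711 × (48)/(24) = 178711 × 2 = 357422.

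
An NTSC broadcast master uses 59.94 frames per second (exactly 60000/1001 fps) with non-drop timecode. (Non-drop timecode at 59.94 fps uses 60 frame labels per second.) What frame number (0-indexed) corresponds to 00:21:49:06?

78546

Total seconds to the label: (0 × 3600 + 21 × 60 + 49) = 1309.
Frame index = 1309 × 60 + 6 = 78546.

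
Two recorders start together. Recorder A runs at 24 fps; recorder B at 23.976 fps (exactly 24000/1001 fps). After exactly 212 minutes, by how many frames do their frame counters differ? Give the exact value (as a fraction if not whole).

305280/1001 frames

212 min = 12720 s.
A emits 24 × 12720 = 305280 frames; B emits 24000/1001 × 12720 = 305280000/1001.
Difference = 305280/1001 frames (≈ 304.9750); B is behind A.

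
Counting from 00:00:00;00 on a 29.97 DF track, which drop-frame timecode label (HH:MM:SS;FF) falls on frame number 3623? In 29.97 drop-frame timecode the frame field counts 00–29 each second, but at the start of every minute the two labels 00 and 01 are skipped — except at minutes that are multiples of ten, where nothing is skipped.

00:02:00;27

Each 10-minute DF block holds 10 × 60 × 30 − 9 × 2 = 17982 frames. 3623 ÷ 17982 → 0 full blocks, remainder 3623.
Within the partial block the first minute is 1800 frames and each further minute 1798, so 2 further minute boundaries passed. Total skipped labels = 18 × 0 + 2 × 2 = 4.
Non-drop label index = 3623 + 4 = 3627; at 30 labels/s that is 00:02:00:27, i.e. DF 00:02:00;27.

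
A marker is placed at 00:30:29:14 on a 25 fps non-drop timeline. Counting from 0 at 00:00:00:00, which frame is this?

Total seconds to the label: (0 × 3600 + 30 × 60 + 29) = 1829.
Frame index = 1829 × 25 + 14 = 45739.

frame 45739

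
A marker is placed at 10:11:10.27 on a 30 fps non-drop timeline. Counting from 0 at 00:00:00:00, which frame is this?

Total seconds to the label: (10 × 3600 + 11 × 60 + 10) = 36670.
Frame index = 36670 × 30 + 27 = 1100127.

1100127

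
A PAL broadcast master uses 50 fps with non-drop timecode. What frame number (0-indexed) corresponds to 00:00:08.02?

402

Total seconds to the label: (0 × 3600 + 0 × 60 + 8) = 8.
Frame index = 8 × 50 + 2 = 402.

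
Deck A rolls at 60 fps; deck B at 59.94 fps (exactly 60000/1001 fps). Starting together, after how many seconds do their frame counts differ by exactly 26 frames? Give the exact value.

13013/30 seconds

The gap grows by |60000/1001 − 60| = 60/1001 frames per second.
Time for a 26-frame gap: 26 ÷ (60/1001) = 13013/30 s.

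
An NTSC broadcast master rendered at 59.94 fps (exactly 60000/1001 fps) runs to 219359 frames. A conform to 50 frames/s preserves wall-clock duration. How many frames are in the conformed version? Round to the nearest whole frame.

182982 frames

Frames at target rate = 219359 × (50) / (60000/1001) = 219578359/1200 ≈ 182981.966.
Nearest whole frame: 182982.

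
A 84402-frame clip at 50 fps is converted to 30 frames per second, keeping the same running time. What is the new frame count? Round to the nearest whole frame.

Frames at target rate = 84402 × (30) / (50) = 253206/5 ≈ 50641.200.
Nearest whole frame: 50641.

50641 frames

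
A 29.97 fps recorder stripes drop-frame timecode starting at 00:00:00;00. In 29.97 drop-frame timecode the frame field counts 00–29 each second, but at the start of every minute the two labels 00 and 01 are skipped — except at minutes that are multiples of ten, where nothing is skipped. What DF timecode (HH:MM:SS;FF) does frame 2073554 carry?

Ten DF minutes hold 17982 frames, so frame 2073554 lies in block 115 (frames 2067930–2085911) with 5624 frames into that block.
The block's first minute is 1800 frames and the rest 1798 each; 5624 frames reaches minute 3, so 115 × 18 + 3 × 2 = 2076 labels have been skipped so far.
Adding those back, label number 2073554 + 2076 = 2075630 at 30 labels/s is 69187 s + 20 f = 19 h 13 min 7 s frame 20, i.e. 19:13:07;20.

19:13:07;20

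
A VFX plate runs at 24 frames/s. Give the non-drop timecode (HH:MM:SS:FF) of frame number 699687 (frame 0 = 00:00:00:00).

699687 ÷ 24 = 29153 full seconds, remainder 15 frames.
29153 s = 8 h 5 min 53 s.
Timecode: 08:05:53:15.

08:05:53:15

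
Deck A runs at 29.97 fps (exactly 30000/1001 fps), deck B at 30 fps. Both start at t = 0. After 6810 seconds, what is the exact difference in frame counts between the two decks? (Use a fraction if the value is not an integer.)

204300/1001 frames

A emits 30000/1001 × 6810 = 204300000/1001 frames; B emits 30 × 6810 = 204300.
Difference = 204300/1001 frames (≈ 204.0959); B is ahead of A.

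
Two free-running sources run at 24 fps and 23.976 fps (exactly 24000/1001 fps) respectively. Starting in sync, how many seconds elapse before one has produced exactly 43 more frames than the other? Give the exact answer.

43043/24 seconds

The gap grows by |24000/1001 − 24| = 24/1001 frames per second.
Time for a 43-frame gap: 43 ÷ (24/1001) = 43043/24 s.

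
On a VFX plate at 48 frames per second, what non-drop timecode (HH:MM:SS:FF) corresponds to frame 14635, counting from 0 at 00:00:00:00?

00:05:04:43

14635 ÷ 48 = 304 full seconds, remainder 43 frames.
304 s = 0 h 5 min 4 s.
Timecode: 00:05:04:43.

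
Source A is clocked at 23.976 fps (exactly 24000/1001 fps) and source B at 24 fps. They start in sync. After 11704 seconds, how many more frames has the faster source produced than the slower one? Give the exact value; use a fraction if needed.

A emits 24000/1001 × 11704 = 3648000/13 frames; B emits 24 × 11704 = 280896.
Difference = 3648/13 frames (≈ 280.6154); B is ahead of A.

3648/13 frames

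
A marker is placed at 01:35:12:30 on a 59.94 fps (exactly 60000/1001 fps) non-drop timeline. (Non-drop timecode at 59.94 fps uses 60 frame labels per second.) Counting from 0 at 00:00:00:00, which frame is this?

Total seconds to the label: (1 × 3600 + 35 × 60 + 12) = 5712.
Frame index = 5712 × 60 + 30 = 342750.

frame 342750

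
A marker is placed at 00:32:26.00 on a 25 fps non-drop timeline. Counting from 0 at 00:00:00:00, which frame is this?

48650

Total seconds to the label: (0 × 3600 + 32 × 60 + 26) = 1946.
Frame index = 1946 × 25 + 0 = 48650.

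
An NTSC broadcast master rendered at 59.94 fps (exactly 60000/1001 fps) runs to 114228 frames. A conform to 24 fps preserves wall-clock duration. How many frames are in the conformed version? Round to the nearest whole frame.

45737 frames

Frames at target rate = 114228 × (24) / (60000/1001) = 28585557/625 ≈ 45736.891.
Nearest whole frame: 45737.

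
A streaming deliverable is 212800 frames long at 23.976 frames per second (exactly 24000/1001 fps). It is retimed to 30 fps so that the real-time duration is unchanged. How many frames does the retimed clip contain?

Target frames = source frames × (target rate / source rate) = 212800 × (30)/(24000/1001) = 212800 × 1001/800 = 266266.

266266 frames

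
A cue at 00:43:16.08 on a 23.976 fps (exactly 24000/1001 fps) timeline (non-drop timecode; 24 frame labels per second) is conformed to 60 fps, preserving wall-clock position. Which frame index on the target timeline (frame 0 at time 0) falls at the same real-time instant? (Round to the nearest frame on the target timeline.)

frame 155936

Source frame index: (0×3600 + 43×60 + 16) × 24 + 8 = 62312.
Real time: 62312 / (24000/1001) = 7796789/3000 s.
Target frame: (7796789/3000) × (60) = 7796789/50 ≈ 155935.780 → 155936.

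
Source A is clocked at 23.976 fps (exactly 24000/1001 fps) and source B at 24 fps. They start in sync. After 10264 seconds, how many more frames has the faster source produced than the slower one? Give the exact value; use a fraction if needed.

246336/1001 frames

A emits 24000/1001 × 10264 = 246336000/1001 frames; B emits 24 × 10264 = 246336.
Difference = 246336/1001 frames (≈ 246.0899); B is ahead of A.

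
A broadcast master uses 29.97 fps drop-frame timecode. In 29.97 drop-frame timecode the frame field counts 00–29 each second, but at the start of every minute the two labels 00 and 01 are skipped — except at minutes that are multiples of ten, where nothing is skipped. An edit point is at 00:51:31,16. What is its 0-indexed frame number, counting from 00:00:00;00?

As if non-drop at 30 labels/s: (0 × 3600 + 51 × 60 + 31) × 30 + 16 = 92746.
Minute boundaries passed: 51; those not divisible by 10: 51 − 5 = 46; dropped labels = 2 × 46 = 92.
Actual frame index = 92746 − 92 = 92654.

92654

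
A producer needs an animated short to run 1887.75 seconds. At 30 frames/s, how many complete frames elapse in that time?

Frames = 1887.75 × 30 = 113265/2 ≈ 56632.5000.
Complete frames: 56632.

56632 frames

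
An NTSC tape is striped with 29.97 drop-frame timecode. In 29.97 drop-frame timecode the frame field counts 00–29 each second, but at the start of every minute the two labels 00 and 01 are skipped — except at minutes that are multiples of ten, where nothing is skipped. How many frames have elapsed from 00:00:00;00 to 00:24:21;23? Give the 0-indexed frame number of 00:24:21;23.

43809

Complete 10-minute blocks: 2, each 17982 frames → 35964.
Remaining 4 whole minutes in the current block: 1800 + 3 × 1798 = 7194 frames.
Within the current minute: 21 × 30 + 23 − 2 = 651 (labels ;00/;01 skipped at this minute). Total = 35964 + 7194 + 651 = 43809.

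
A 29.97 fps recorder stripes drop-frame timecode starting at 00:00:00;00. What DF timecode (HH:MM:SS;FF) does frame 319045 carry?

02:57:25;15

Ten DF minutes hold 17982 frames, so frame 319045 lies in block 17 (frames 305694–323675) with 13351 frames into that block.
The block's first minute is 1800 frames and the rest 1798 each; 13351 frames reaches minute 7, so 17 × 18 + 7 × 2 = 320 labels have been skipped so far.
Adding those back, label number 319045 + 320 = 319365 at 30 labels/s is 10645 s + 15 f = 2 h 57 min 25 s frame 15, i.e. 02:57:25;15.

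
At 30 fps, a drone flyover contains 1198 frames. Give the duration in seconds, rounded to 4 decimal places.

Running time = 1198 × 1/30 = 599/15 s ≈ 39.9333 s.

39.9333 seconds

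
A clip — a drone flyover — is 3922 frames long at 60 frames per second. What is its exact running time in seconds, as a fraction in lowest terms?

Running time = 3922 ÷ (60) = 3922 × 1/60 = 1961/30 s.

1961/30 seconds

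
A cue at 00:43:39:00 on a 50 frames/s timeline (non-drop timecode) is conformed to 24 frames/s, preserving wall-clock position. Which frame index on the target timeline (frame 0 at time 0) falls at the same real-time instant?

frame 62856

Source frame index: (0×3600 + 43×60 + 39) × 50 + 0 = 130950.
Real time: 130950 / (50) = 2619 s.
Target frame: (2619) × (24) = 62856.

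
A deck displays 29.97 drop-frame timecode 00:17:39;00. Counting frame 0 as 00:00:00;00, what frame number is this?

31738

As if non-drop at 30 labels/s: (0 × 3600 + 17 × 60 + 39) × 30 + 0 = 31770.
Minute boundaries passed: 17; those not divisible by 10: 17 − 1 = 16; dropped labels = 2 × 16 = 32.
Actual frame index = 31770 − 32 = 31738.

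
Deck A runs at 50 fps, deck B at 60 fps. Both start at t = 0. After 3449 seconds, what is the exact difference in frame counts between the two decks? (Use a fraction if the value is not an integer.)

A emits 50 × 3449 = 172450 frames; B emits 60 × 3449 = 206940.
Difference = 34490 frames; B is ahead of A.

34490 frames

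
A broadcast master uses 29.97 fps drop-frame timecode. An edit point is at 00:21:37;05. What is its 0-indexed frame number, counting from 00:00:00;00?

38877

Complete 10-minute blocks: 2, each 17982 frames → 35964.
Remaining 1 whole minute in the current block: 1800 + 0 × 1798 = 1800 frames.
Within the current minute: 37 × 30 + 5 − 2 = 1113 (labels ;00/;01 skipped at this minute). Total = 35964 + 1800 + 1113 = 38877.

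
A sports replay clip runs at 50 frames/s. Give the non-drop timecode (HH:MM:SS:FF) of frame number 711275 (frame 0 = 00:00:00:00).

03:57:05:25

711275 ÷ 50 = 14225 full seconds, remainder 25 frames.
14225 s = 3 h 57 min 5 s.
Timecode: 03:57:05:25.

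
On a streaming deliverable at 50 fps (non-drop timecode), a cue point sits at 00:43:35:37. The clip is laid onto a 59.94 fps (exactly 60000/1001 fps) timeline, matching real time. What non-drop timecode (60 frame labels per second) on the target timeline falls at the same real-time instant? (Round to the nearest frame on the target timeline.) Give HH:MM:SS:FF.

Source frame index: (0×3600 + 43×60 + 35) × 50 + 37 = 130787.
Real time: 130787 / (50) = 130787/50 s.
Target frame: (130787/50) × (60000/1001) = 156944400/1001 ≈ 156787.612 → 156788.
At 60 labels/s: frame 156788 → 00:43:33:08.

00:43:33:08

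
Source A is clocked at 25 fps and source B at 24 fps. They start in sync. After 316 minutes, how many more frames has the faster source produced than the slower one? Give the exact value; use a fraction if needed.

18960 frames

316 min = 18960 s.
A emits 25 × 18960 = 474000 frames; B emits 24 × 18960 = 455040.
Difference = 18960 frames; B is behind A.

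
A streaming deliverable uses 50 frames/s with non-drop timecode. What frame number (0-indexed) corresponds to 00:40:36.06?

Total seconds to the label: (0 × 3600 + 40 × 60 + 36) = 2436.
Frame index = 2436 × 50 + 6 = 121806.

frame 121806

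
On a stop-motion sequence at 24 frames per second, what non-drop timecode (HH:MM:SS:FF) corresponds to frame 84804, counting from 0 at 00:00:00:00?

84804 ÷ 24 = 3533 full seconds, remainder 12 frames.
3533 s = 0 h 58 min 53 s.
Timecode: 00:58:53:12.

00:58:53:12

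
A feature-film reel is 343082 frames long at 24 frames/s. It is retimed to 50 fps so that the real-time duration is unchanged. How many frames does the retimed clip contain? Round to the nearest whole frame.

Frames at target rate = 343082 × (50) / (24) = 4288525/6 ≈ 714754.167.
Nearest whole frame: 714754.

714754 frames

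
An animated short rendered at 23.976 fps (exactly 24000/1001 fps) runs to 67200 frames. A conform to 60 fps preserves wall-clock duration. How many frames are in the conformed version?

Target frames = source frames × (target rate / source rate) = 67200 × (60)/(24000/1001) = 67200 × 1001/400 = 168168.

168168 frames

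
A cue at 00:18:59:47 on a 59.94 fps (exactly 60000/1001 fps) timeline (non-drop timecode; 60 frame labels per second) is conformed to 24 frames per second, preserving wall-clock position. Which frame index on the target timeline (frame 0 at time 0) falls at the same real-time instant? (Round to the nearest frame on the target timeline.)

Source frame index: (0×3600 + 18×60 + 59) × 60 + 47 = 68387.
Real time: 68387 / (60000/1001) = 68455387/60000 s.
Target frame: (68455387/60000) × (24) = 68455387/2500 ≈ 27382.155 → 27382.

frame 27382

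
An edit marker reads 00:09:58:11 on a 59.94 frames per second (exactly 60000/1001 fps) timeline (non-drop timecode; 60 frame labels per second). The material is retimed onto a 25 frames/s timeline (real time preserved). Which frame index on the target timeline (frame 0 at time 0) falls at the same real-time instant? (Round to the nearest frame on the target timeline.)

frame 14970

Source frame index: (0×3600 + 9×60 + 58) × 60 + 11 = 35891.
Real time: 35891 / (60000/1001) = 35926891/60000 s.
Target frame: (35926891/60000) × (25) = 35926891/2400 ≈ 14969.538 → 14970.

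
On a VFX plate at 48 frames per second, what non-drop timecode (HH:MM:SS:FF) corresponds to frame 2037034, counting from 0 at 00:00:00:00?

11:47:18:10

2037034 ÷ 48 = 42438 full seconds, remainder 10 frames.
42438 s = 11 h 47 min 18 s.
Timecode: 11:47:18:10.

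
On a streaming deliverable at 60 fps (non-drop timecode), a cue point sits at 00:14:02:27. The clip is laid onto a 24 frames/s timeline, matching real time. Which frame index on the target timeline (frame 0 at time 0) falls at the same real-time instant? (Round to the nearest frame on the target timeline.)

frame 20219

Source frame index: (0×3600 + 14×60 + 2) × 60 + 27 = 50547.
Real time: 50547 / (60) = 16849/20 s.
Target frame: (16849/20) × (24) = 101094/5 ≈ 20218.800 → 20219.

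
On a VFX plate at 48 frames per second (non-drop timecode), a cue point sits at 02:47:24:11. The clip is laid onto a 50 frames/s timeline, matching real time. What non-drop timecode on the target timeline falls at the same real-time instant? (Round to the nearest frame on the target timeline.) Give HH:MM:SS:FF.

Source frame index: (2×3600 + 47×60 + 24) × 48 + 11 = 482123.
Real time: 482123 / (48) = 482123/48 s.
Target frame: (482123/48) × (50) = 12053075/24 ≈ 502211.458 → 502211.
At 50 labels/s: frame 502211 → 02:47:24:11.

02:47:24:11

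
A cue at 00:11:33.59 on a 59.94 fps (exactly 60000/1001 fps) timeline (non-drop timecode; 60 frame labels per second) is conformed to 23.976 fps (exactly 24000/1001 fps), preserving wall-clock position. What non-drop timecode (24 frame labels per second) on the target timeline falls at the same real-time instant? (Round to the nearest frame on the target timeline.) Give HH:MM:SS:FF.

00:11:34:00

Source frame index: (0×3600 + 11×60 + 33) × 60 + 59 = 41639.
Real time: 41639 / (60000/1001) = 41680639/60000 s.
Target frame: (41680639/60000) × (24000/1001) = 83278/5 ≈ 16655.600 → 16656.
At 24 labels/s: frame 16656 → 00:11:34:00.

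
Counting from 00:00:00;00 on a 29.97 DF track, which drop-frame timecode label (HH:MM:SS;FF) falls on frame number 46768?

00:26:00;16

Each 10-minute DF block holds 10 × 60 × 30 − 9 × 2 = 17982 frames. 46768 ÷ 17982 → 2 full blocks, remainder 10804.
Within the partial block the first minute is 1800 frames and each further minute 1798, so 6 further minute boundaries passed. Total skipped labels = 18 × 2 + 2 × 6 = 48.
Non-drop label index = 46768 + 48 = 46816; at 30 labels/s that is 00:26:00:16, i.e. DF 00:26:00;16.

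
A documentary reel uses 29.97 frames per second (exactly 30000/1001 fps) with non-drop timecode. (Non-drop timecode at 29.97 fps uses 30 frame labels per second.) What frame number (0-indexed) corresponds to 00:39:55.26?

71876

Total seconds to the label: (0 × 3600 + 39 × 60 + 55) = 2395.
Frame index = 2395 × 30 + 26 = 71876.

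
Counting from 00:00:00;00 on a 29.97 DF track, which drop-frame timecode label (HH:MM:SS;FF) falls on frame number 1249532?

11:34:52;22

Each 10-minute DF block holds 10 × 60 × 30 − 9 × 2 = 17982 frames. 1249532 ÷ 17982 → 69 full blocks, remainder 8774.
Within the partial block the first minute is 1800 frames and each further minute 1798, so 4 further minute boundaries passed. Total skipped labels = 18 × 69 + 2 × 4 = 1250.
Non-drop label index = 1249532 + 1250 = 1250782; at 30 labels/s that is 11:34:52:22, i.e. DF 11:34:52;22.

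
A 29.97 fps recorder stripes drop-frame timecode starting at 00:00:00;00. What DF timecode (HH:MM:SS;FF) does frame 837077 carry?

07:45:30;15

Each 10-minute DF block holds 10 × 60 × 30 − 9 × 2 = 17982 frames. 837077 ÷ 17982 → 46 full blocks, remainder 9905.
Within the partial block the first minute is 1800 frames and each further minute 1798, so 5 further minute boundaries passed. Total skipped labels = 18 × 46 + 2 × 5 = 838.
Non-drop label index = 837077 + 838 = 837915; at 30 labels/s that is 07:45:30:15, i.e. DF 07:45:30;15.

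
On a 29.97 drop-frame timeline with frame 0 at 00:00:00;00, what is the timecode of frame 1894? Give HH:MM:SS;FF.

Ten DF minutes hold 17982 frames, so frame 1894 lies in block 0 (frames 0–17981) with 1894 frames into that block.
The block's first minute is 1800 frames and the rest 1798 each; 1894 frames reaches minute 1, so 0 × 18 + 1 × 2 = 2 labels have been skipped so far.
Adding those back, label number 1894 + 2 = 1896 at 30 labels/s is 63 s + 6 f = 0 h 1 min 3 s frame 6, i.e. 00:01:03;06.

00:01:03;06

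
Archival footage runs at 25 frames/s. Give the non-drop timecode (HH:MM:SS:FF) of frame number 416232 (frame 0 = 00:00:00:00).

04:37:29:07

416232 ÷ 25 = 16649 full seconds, remainder 7 frames.
16649 s = 4 h 37 min 29 s.
Timecode: 04:37:29:07.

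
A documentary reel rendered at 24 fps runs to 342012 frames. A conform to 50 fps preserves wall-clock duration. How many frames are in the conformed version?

Target frames = source frames × (target rate / source rate) = 342012 × (50)/(24) = 342012 × 25/12 = 712525.

712525 frames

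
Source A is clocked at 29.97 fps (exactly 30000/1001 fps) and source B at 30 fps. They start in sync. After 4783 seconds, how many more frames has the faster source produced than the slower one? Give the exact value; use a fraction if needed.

A emits 30000/1001 × 4783 = 143490000/1001 frames; B emits 30 × 4783 = 143490.
Difference = 143490/1001 frames (≈ 143.3467); B is ahead of A.

143490/1001 frames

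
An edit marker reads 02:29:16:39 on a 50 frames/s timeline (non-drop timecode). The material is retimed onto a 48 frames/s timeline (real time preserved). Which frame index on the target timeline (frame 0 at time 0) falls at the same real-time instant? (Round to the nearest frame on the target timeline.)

frame 429925

Source frame index: (2×3600 + 29×60 + 16) × 50 + 39 = 447839.
Real time: 447839 / (50) = 447839/50 s.
Target frame: (447839/50) × (48) = 10748136/25 ≈ 429925.440 → 429925.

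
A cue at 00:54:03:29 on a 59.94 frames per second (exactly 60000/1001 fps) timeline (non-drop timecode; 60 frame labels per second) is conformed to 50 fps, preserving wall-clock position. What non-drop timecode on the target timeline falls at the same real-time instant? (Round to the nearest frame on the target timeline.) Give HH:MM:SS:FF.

Source frame index: (0×3600 + 54×60 + 3) × 60 + 29 = 194609.
Real time: 194609 / (60000/1001) = 194803609/60000 s.
Target frame: (194803609/60000) × (50) = 194803609/1200 ≈ 162336.341 → 162336.
At 50 labels/s: frame 162336 → 00:54:06:36.

00:54:06:36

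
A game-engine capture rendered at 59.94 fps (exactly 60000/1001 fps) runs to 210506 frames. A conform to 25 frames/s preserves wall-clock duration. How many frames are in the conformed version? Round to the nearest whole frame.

Frames at target rate = 210506 × (25) / (60000/1001) = 105358253/1200 ≈ 87798.544.
Nearest whole frame: 87799.

87799 frames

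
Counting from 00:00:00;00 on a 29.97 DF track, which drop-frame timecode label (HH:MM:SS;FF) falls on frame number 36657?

Each 10-minute DF block holds 10 × 60 × 30 − 9 × 2 = 17982 frames. 36657 ÷ 17982 → 2 full blocks, remainder 693.
Within the partial block the first minute is 1800 frames and each further minute 1798, so 0 further minute boundaries passed. Total skipped labels = 18 × 2 + 2 × 0 = 36.
Non-drop label index = 36657 + 36 = 36693; at 30 labels/s that is 00:20:23:03, i.e. DF 00:20:23;03.

00:20:23;03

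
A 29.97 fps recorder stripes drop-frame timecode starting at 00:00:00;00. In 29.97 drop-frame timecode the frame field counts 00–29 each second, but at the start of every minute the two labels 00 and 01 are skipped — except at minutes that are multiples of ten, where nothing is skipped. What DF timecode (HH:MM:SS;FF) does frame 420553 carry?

Ten DF minutes hold 17982 frames, so frame 420553 lies in block 23 (frames 413586–431567) with 6967 frames into that block.
The block's first minute is 1800 frames and the rest 1798 each; 6967 frames reaches minute 3, so 23 × 18 + 3 × 2 = 420 labels have been skipped so far.
Adding those back, label number 420553 + 420 = 420973 at 30 labels/s is 14032 s + 13 f = 3 h 53 min 52 s frame 13, i.e. 03:53:52;13.

03:53:52;13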